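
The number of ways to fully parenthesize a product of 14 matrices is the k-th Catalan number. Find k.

Parenthesizations of m factors correspond to full binary trees with m leaves, counted by C_{m−1}; m = 14 gives C_13.

13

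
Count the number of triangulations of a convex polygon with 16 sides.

2674440

A convex 16-gon is triangulated into 14 triangles, and the number of such triangulations is the Catalan number C_{16−2} = C_14.
C_14 = C_13 · 2(2·13+1)/(13+2) = 742900 · 54/15 = 2674440.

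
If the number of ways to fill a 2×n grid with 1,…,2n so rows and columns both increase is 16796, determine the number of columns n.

Standard Young tableaux of shape 2×n are counted by C_n. The Catalan number equal to 16796 is C_10.

10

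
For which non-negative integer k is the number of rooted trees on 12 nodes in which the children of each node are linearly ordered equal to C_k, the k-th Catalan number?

Rooted ordered (plane) trees on m nodes have m−1 edges and are counted by C_{m−1}; m = 12 gives C_11.

11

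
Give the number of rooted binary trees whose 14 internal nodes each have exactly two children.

The number of full binary trees on 14 internal nodes is the Catalan number C_14.
C_14 = C(28,14)/15 = 40116600/15 = 2674440.

2674440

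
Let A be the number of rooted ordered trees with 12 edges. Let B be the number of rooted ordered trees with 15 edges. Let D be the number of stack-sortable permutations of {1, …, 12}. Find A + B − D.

A rooted plane tree with 12 edges has 13 nodes, and the count is C_12. So A = C_12 = 208012.
A rooted plane tree with 15 edges has 16 nodes, and the count is C_15. So B = C_15 = 9694845.
By Knuth's characterisation, the stack-sortable permutations of length 12 are the 231-avoiders, numbering C_12. So D = C_12 = 208012.
A + B − D = 208012 + 9694845 − 208012 = 9694845.

9694845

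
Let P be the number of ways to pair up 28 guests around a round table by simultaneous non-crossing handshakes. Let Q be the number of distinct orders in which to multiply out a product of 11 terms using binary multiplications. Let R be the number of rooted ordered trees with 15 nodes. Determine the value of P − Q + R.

5332084

Non-crossing handshake pairings of 2n people are counted by C_n; 28 people gives n = 14. So P = C_14 = 2674440.
Bracketing 11 factors into binary products is counted by C_{11−1} = C_10. So Q = C_10 = 16796.
A rooted plane tree on 15 nodes has 14 edges, and such trees are counted by C_14. So R = C_14 = 2674440.
P − Q + R = 2674440 − 16796 + 2674440 = 5332084.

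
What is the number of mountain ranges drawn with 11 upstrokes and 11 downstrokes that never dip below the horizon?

58786

Paths of 11 up- and 11 down-steps that never dip below the axis are Dyck paths; their count is C_11.
C_11 = C_10 · 2(2·10+1)/(10+2) = 16796 · 42/12 = 58786.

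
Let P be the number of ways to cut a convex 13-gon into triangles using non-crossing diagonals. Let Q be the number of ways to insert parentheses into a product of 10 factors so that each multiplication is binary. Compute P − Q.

53924

Triangulations of a convex m-gon are counted by C_{m−2}; with m = 13 this is C_11. So P = C_11 = 58786.
Parenthesizations of m factors correspond to full binary trees with m leaves, counted by C_{m−1}; m = 10 gives C_9. So Q = C_9 = 4862.
P − Q = 58786 − 4862 = 53924.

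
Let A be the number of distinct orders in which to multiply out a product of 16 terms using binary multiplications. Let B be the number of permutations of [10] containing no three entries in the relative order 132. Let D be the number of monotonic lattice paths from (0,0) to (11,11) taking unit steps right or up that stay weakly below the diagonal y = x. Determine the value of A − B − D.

Bracketing 16 factors into binary products is counted by C_{16−1} = C_15. So A = C_15 = 9694845.
For any fixed pattern of length 3, the pattern-avoiding permutations of [10] number C_10. So B = C_10 = 16796.
Sub-diagonal monotone paths from (0,0) to (11,11) biject with Dyck paths of semilength 11, giving C_11. So D = C_11 = 58786.
A − B − D = 9694845 − 16796 − 58786 = 9619263.

9619263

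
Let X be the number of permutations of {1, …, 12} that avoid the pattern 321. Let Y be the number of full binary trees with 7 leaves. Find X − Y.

207880

Permutations of [n] avoiding any single length-3 pattern are counted by C_n; here n = 12. So X = C_12 = 208012.
A full binary tree with L leaves has L−1 internal nodes and is counted by C_{L−1}; L = 7 gives C_6. So Y = C_6 = 132.
X − Y = 208012 − 132 = 207880.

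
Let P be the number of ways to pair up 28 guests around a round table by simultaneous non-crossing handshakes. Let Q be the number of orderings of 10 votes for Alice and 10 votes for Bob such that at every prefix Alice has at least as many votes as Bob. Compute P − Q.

2657644

Non-crossing handshake pairings of 2n people are counted by C_n; 28 people gives n = 14. So P = C_14 = 2674440.
Reading a vote for the leader as '(' and for the other as ')' turns such a sequence into a balanced string of 10 pairs, so the count is C_10. So Q = C_10 = 16796.
P − Q = 2674440 − 16796 = 2657644.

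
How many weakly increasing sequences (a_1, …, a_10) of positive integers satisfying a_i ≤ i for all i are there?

16796

Weakly increasing sequences with a_i ≤ i biject with Dyck paths of semilength 10, so there are C_10.
C_10 = C(20,10)/11 = 184756/11 = 16796.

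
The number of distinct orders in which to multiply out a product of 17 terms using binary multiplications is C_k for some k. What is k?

Parenthesizations of m factors correspond to full binary trees with m leaves, counted by C_{m−1}; m = 17 gives C_16.

16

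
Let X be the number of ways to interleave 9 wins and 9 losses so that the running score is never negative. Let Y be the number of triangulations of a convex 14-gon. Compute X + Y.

212874

Reading a vote for the leader as '(' and for the other as ')' turns such a sequence into a balanced string of 9 pairs, so the count is C_9. So X = C_9 = 4862.
Triangulations of a convex m-gon are counted by C_{m−2}; with m = 14 this is C_12. So Y = C_12 = 208012.
X + Y = 4862 + 208012 = 212874.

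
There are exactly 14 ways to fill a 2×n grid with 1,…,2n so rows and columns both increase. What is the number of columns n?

4

Standard Young tableaux of shape 2×n are counted by C_n, and C_4 = 14.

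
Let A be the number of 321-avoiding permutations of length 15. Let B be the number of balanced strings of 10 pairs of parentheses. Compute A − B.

For any fixed pattern of length 3, the pattern-avoiding permutations of [15] number C_15. So A = C_15 = 9694845.
With 10 pairs the number of balanced bracket strings is the Catalan number C_10. So B = C_10 = 16796.
A − B = 9694845 − 16796 = 9678049.

9678049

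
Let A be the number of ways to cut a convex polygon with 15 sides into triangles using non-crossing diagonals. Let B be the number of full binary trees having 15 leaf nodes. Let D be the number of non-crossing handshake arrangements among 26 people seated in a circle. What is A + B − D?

2674440

A convex 15-gon is triangulated into 13 triangles, and the number of such triangulations is the Catalan number C_{15−2} = C_13. So A = C_13 = 742900.
Full binary trees with 15 leaves have 15−1 = 14 internal nodes, so there are C_14 of them. So B = C_14 = 2674440.
Non-crossing handshake pairings of 2n people are counted by C_n; 26 people gives n = 13. So D = C_13 = 742900.
A + B − D = 742900 + 2674440 − 742900 = 2674440.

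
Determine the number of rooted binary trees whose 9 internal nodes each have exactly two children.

4862

Full binary trees with n internal nodes are counted by C_n; here n = 9.
C_9 = C(18,9)/10 = 48620/10 = 4862.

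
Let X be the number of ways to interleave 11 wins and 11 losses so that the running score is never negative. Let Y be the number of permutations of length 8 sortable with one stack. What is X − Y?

Reading a vote for the leader as '(' and for the other as ')' turns such a sequence into a balanced string of 11 pairs, so the count is C_11. So X = C_11 = 58786.
Stack-sortable permutations are exactly the 231-avoiding ones, counted by C_n; here n = 8. So Y = C_8 = 1430.
X − Y = 58786 − 1430 = 57356.

57356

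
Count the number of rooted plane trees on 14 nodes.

742900

A rooted plane tree on 14 nodes has 13 edges, and such trees are counted by C_13.
C_13 = C(26,13)/14 = 10400600/14 = 742900.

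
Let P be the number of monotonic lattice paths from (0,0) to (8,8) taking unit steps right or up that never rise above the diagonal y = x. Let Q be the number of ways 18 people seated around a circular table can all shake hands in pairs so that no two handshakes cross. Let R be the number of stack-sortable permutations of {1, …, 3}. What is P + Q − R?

Sub-diagonal monotone paths from (0,0) to (8,8) biject with Dyck paths of semilength 8, giving C_8. So P = C_8 = 1430.
Non-crossing handshake pairings of 2n people are counted by C_n; 18 people gives n = 9. So Q = C_9 = 4862.
By Knuth's characterisation, the stack-sortable permutations of length 3 are the 231-avoiders, numbering C_3. So R = C_3 = 5.
P + Q − R = 1430 + 4862 − 5 = 6287.

6287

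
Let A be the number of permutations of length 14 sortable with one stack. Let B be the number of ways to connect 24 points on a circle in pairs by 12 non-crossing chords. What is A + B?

2882452

By Knuth's characterisation, the stack-sortable permutations of length 14 are the 231-avoiders, numbering C_14. So A = C_14 = 2674440.
Non-crossing perfect matchings of 2n points on a circle are counted by C_n; with 24 points, n = 12. So B = C_12 = 208012.
A + B = 2674440 + 208012 = 2882452.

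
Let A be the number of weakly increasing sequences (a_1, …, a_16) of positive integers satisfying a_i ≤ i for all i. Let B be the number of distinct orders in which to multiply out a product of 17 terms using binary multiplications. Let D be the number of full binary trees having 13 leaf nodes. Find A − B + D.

Such sub-staircase sequences of length n are counted by C_n; here n = 16. So A = C_16 = 35357670.
Bracketing 17 factors into binary products is counted by C_{17−1} = C_16. So B = C_16 = 35357670.
Full binary trees with 13 leaves have 13−1 = 12 internal nodes, so there are C_12 of them. So D = C_12 = 208012.
A − B + D = 35357670 − 35357670 + 208012 = 208012.

208012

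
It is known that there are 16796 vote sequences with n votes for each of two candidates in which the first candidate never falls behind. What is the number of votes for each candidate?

10

Such ballot sequences with n votes each are counted by C_n, and C_10 = 16796.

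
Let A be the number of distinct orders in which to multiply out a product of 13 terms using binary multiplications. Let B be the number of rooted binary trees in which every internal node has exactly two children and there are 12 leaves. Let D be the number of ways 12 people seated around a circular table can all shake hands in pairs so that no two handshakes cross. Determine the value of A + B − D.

266666

Bracketing 13 factors into binary products is counted by C_{13−1} = C_12. So A = C_12 = 208012.
Full binary trees with 12 leaves have 12−1 = 11 internal nodes, so there are C_11 of them. So B = C_11 = 58786.
Non-crossing handshake pairings of 2n people are counted by C_n; 12 people gives n = 6. So D = C_6 = 132.
A + B − D = 208012 + 58786 − 132 = 266666.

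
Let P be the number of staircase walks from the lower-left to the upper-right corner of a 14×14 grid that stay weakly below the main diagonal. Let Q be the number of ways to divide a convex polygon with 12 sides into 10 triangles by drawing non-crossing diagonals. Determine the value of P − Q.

2657644

Sub-diagonal monotone paths from (0,0) to (14,14) biject with Dyck paths of semilength 14, giving C_14. So P = C_14 = 2674440.
Triangulations of a convex m-gon are counted by C_{m−2}; with m = 12 this is C_10. So Q = C_10 = 16796.
P − Q = 2674440 − 16796 = 2657644.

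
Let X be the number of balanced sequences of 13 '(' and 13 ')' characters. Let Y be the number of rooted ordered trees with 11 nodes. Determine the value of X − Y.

726104

Balanced strings of n pairs of brackets are counted by C_n; here n = 13. So X = C_13 = 742900.
A rooted plane tree on 11 nodes has 10 edges, and such trees are counted by C_10. So Y = C_10 = 16796.
X − Y = 742900 − 16796 = 726104.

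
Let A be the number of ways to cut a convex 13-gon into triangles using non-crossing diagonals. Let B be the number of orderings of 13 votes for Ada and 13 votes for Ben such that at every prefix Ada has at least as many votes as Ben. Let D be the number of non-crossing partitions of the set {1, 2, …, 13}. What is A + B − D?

The number of triangulations of a 13-gon is the Catalan number C_11 (index = sides − 2). So A = C_11 = 58786.
Ballot sequences with n votes each where one side never trails are Dyck words, counted by C_n; here n = 13. So B = C_13 = 742900.
The non-crossing partitions of [13] form a lattice of size C_13. So D = C_13 = 742900.
A + B − D = 58786 + 742900 − 742900 = 58786.

58786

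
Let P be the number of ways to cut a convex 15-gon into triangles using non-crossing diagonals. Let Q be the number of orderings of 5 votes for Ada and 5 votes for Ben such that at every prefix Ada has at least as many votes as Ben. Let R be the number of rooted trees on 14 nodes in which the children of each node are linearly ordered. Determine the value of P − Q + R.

1485758

Triangulations of a convex m-gon are counted by C_{m−2}; with m = 15 this is C_13. So P = C_13 = 742900.
Ballot sequences with n votes each where one side never trails are Dyck words, counted by C_n; here n = 5. So Q = C_5 = 42.
A rooted plane tree on 14 nodes has 13 edges, and such trees are counted by C_13. So R = C_13 = 742900.
P − Q + R = 742900 − 42 + 742900 = 1485758.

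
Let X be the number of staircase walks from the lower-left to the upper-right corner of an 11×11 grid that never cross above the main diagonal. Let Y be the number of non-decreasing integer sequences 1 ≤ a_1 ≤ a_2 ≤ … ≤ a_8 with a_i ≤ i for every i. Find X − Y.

57356

Monotone paths in an n×n grid that stay weakly below the diagonal are counted by C_n; here n = 11. So X = C_11 = 58786.
Weakly increasing sequences with a_i ≤ i biject with Dyck paths of semilength 8, so there are C_8. So Y = C_8 = 1430.
X − Y = 58786 − 1430 = 57356.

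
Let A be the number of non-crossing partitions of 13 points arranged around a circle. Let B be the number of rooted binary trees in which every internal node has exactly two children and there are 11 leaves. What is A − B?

726104

The non-crossing partitions of [13] form a lattice of size C_13. So A = C_13 = 742900.
Full binary trees with 11 leaves have 11−1 = 10 internal nodes, so there are C_10 of them. So B = C_10 = 16796.
A − B = 742900 − 16796 = 726104.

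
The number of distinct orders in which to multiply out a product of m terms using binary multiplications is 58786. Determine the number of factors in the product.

Parenthesizations of m factors are counted by C_{m−1}, and C_11 = 58786.
So the index is 11, and the number of factors is 11 + 1 = 12.

12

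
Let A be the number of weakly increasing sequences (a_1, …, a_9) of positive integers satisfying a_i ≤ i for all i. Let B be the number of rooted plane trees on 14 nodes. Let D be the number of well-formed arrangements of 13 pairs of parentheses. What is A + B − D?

4862

Weakly increasing sequences with a_i ≤ i biject with Dyck paths of semilength 9, so there are C_9. So A = C_9 = 4862.
Rooted ordered (plane) trees on m nodes have m−1 edges and are counted by C_{m−1}; m = 14 gives C_13. So B = C_13 = 742900.
Balanced strings of n pairs of brackets are counted by C_n; here n = 13. So D = C_13 = 742900.
A + B − D = 4862 + 742900 − 742900 = 4862.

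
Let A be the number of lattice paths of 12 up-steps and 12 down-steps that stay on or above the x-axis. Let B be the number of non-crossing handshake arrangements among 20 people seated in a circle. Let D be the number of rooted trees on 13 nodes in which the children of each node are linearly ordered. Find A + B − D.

Paths of 12 up- and 12 down-steps that never dip below the axis are Dyck paths; their count is C_12. So A = C_12 = 208012.
Non-crossing handshake pairings of 2n people are counted by C_n; 20 people gives n = 10. So B = C_10 = 16796.
Rooted ordered (plane) trees on m nodes have m−1 edges and are counted by C_{m−1}; m = 13 gives C_12. So D = C_12 = 208012.
A + B − D = 208012 + 16796 − 208012 = 16796.

16796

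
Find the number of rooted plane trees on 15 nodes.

2674440

Rooted ordered (plane) trees on m nodes have m−1 edges and are counted by C_{m−1}; m = 15 gives C_14.
C_14 = C(28,14)/15 = 40116600/15 = 2674440.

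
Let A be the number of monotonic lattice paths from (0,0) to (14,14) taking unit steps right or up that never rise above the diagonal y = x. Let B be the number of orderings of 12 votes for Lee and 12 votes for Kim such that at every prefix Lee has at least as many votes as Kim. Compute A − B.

Sub-diagonal monotone paths from (0,0) to (14,14) biject with Dyck paths of semilength 14, giving C_14. So A = C_14 = 2674440.
Reading a vote for the leader as '(' and for the other as ')' turns such a sequence into a balanced string of 12 pairs, so the count is C_12. So B = C_12 = 208012.
A − B = 2674440 − 208012 = 2466428.

2466428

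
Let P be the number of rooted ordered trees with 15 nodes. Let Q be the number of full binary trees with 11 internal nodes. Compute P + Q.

Rooted ordered (plane) trees on m nodes have m−1 edges and are counted by C_{m−1}; m = 15 gives C_14. So P = C_14 = 2674440.
Full binary trees with n internal nodes are counted by C_n; here n = 11. So Q = C_11 = 58786.
P + Q = 2674440 + 58786 = 2733226.

2733226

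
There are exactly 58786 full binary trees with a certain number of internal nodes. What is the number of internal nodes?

11

Full binary trees with n internal nodes are counted by C_n. Since C_11 = 58786, the index is 11.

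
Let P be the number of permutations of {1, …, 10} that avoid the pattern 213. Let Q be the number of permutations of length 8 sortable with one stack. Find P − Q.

For any fixed pattern of length 3, the pattern-avoiding permutations of [10] number C_10. So P = C_10 = 16796.
Stack-sortable permutations are exactly the 231-avoiding ones, counted by C_n; here n = 8. So Q = C_8 = 1430.
P − Q = 16796 − 1430 = 15366.

15366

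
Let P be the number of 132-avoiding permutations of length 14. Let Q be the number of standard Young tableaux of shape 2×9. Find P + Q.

For any fixed pattern of length 3, the pattern-avoiding permutations of [14] number C_14. So P = C_14 = 2674440.
Standard Young tableaux of shape 2×n are counted by C_n; here n = 9. So Q = C_9 = 4862.
P + Q = 2674440 + 4862 = 2679302.

2679302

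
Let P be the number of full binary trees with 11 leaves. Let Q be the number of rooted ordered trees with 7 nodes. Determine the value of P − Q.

16664

Full binary trees with 11 leaves have 11−1 = 10 internal nodes, so there are C_10 of them. So P = C_10 = 16796.
A rooted plane tree on 7 nodes has 6 edges, and such trees are counted by C_6. So Q = C_6 = 132.
P − Q = 16796 − 132 = 16664.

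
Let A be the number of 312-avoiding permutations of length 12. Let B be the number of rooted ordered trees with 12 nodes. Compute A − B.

For any fixed pattern of length 3, the pattern-avoiding permutations of [12] number C_12. So A = C_12 = 208012.
A rooted plane tree on 12 nodes has 11 edges, and such trees are counted by C_11. So B = C_11 = 58786.
A − B = 208012 − 58786 = 149226.

149226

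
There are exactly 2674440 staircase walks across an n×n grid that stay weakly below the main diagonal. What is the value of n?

14

Such diagonal-avoiding paths in an n×n grid are counted by C_n, and C_14 = 2674440.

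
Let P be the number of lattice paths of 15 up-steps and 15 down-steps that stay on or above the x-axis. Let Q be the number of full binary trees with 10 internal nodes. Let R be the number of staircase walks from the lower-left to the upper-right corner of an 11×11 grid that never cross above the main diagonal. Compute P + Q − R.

Paths of 15 up- and 15 down-steps that never dip below the axis are Dyck paths; their count is C_15. So P = C_15 = 9694845.
The number of full binary trees on 10 internal nodes is the Catalan number C_10. So Q = C_10 = 16796.
Monotone paths in an n×n grid that stay weakly below the diagonal are counted by C_n; here n = 11. So R = C_11 = 58786.
P + Q − R = 9694845 + 16796 − 58786 = 9652855.

9652855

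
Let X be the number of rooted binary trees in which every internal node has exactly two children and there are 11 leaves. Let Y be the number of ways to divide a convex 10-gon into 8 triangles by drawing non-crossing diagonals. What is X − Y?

15366

Full binary trees with 11 leaves have 11−1 = 10 internal nodes, so there are C_10 of them. So X = C_10 = 16796.
The number of triangulations of a 10-gon is the Catalan number C_8 (index = sides − 2). So Y = C_8 = 1430.
X − Y = 16796 − 1430 = 15366.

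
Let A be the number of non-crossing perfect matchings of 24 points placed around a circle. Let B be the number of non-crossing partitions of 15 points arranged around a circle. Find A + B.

9902857

Non-crossing perfect matchings of 2n points on a circle are counted by C_n; with 24 points, n = 12. So A = C_12 = 208012.
Non-crossing partitions of an n-element set are counted by C_n; here n = 15. So B = C_15 = 9694845.
A + B = 208012 + 9694845 = 9902857.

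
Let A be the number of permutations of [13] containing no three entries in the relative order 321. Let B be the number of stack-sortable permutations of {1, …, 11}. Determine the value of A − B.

684114

Permutations of [n] avoiding any single length-3 pattern are counted by C_n; here n = 13. So A = C_13 = 742900.
By Knuth's characterisation, the stack-sortable permutations of length 11 are the 231-avoiders, numbering C_11. So B = C_11 = 58786.
A − B = 742900 − 58786 = 684114.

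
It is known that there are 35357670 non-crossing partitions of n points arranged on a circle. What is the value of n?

16

Non-crossing partitions of [n] are counted by C_n, and C_16 = 35357670.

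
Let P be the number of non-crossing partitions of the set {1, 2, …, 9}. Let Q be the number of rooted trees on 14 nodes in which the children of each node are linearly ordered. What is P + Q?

747762

Non-crossing partitions of an n-element set are counted by C_n; here n = 9. So P = C_9 = 4862.
A rooted plane tree on 14 nodes has 13 edges, and such trees are counted by C_13. So Q = C_13 = 742900.
P + Q = 4862 + 742900 = 747762.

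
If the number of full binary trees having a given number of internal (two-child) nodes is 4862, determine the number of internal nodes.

9

Full binary trees with n internal nodes are counted by C_n. Since C_9 = 4862, the index is 9.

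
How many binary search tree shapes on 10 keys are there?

16796

There are C_n binary search tree shapes on n keys; with n = 10 that is C_10.
C_10 = C(20,10)/11 = 184756/11 = 16796.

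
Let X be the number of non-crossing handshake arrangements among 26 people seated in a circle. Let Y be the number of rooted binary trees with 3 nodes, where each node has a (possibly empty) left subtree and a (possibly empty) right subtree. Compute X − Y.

742895

Non-crossing handshake pairings of 2n people are counted by C_n; 26 people gives n = 13. So X = C_13 = 742900.
Rooted binary trees with 3 nodes (each child slot possibly empty) number C_3. So Y = C_3 = 5.
X − Y = 742900 − 5 = 742895.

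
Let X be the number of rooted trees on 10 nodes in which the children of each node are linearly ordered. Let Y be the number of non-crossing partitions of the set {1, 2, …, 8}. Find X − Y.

A rooted plane tree on 10 nodes has 9 edges, and such trees are counted by C_9. So X = C_9 = 4862.
Non-crossing partitions of an n-element set are counted by C_n; here n = 8. So Y = C_8 = 1430.
X − Y = 4862 − 1430 = 3432.

3432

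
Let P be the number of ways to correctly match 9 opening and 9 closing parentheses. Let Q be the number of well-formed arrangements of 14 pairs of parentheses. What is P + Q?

A balanced arrangement of 9 bracket pairs is a Dyck word of semilength 9, so the count is C_9. So P = C_9 = 4862.
Balanced strings of n pairs of brackets are counted by C_n; here n = 14. So Q = C_14 = 2674440.
P + Q = 4862 + 2674440 = 2679302.

2679302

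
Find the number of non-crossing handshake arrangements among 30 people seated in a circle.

9694845

Non-crossing handshake pairings of 2n people are counted by C_n; 30 people gives n = 15.
C_15 = 9694845.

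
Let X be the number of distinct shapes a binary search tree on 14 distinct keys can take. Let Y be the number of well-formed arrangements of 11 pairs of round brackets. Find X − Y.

Binary trees (left/right distinguished) on n nodes are counted by C_n; here n = 14. So X = C_14 = 2674440.
Balanced strings of n pairs of brackets are counted by C_n; here n = 11. So Y = C_11 = 58786.
X − Y = 2674440 − 58786 = 2615654.

2615654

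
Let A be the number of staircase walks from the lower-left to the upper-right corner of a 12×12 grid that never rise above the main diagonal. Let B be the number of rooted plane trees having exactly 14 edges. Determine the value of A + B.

2882452

Sub-diagonal monotone paths from (0,0) to (12,12) biject with Dyck paths of semilength 12, giving C_12. So A = C_12 = 208012.
Rooted ordered trees with n edges are counted by C_n; here n = 14. So B = C_14 = 2674440.
A + B = 208012 + 2674440 = 2882452.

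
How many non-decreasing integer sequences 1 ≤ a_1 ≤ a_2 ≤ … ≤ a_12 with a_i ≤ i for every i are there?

208012

Such sub-staircase sequences of length n are counted by C_n; here n = 12.
C_12 = C(24,12)/13 = 2704156/13 = 208012.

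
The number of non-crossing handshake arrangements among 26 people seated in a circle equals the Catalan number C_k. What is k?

13

With 26 = 2·13 people, non-crossing handshake pairings are non-crossing perfect matchings on a circle, counted by C_13.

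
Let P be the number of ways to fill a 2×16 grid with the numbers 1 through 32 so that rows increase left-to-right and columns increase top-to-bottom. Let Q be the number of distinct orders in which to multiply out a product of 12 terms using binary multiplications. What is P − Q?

Standard Young tableaux of shape 2×n are counted by C_n; here n = 16. So P = C_16 = 35357670.
Bracketing 12 factors into binary products is counted by C_{12−1} = C_11. So Q = C_11 = 58786.
P − Q = 35357670 − 58786 = 35298884.

35298884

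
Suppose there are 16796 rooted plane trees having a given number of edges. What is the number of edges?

Rooted ordered trees with n edges are counted by C_n. Since C_10 = 16796, the index is 10.

10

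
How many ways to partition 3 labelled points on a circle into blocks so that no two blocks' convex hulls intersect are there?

5

Non-crossing partitions of an n-element set are counted by C_n; here n = 3.
C_3 = C(6,3)/4 = 20/4 = 5.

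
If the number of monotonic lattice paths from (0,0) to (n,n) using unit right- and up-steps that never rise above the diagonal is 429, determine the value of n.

7

Such diagonal-avoiding paths in an n×n grid are counted by C_n; 429 = C_7.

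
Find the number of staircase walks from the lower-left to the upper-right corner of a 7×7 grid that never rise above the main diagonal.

429

Monotone paths in an n×n grid that stay weakly below the diagonal are counted by C_n; here n = 7.
C_7 = C(14,7)/8 = 3432/8 = 429.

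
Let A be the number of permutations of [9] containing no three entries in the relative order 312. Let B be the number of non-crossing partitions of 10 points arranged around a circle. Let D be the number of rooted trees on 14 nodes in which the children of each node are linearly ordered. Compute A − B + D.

730966

For any fixed pattern of length 3, the pattern-avoiding permutations of [9] number C_9. So A = C_9 = 4862.
Non-crossing partitions of an n-element set are counted by C_n; here n = 10. So B = C_10 = 16796.
Rooted ordered (plane) trees on m nodes have m−1 edges and are counted by C_{m−1}; m = 14 gives C_13. So D = C_13 = 742900.
A − B + D = 4862 − 16796 + 742900 = 730966.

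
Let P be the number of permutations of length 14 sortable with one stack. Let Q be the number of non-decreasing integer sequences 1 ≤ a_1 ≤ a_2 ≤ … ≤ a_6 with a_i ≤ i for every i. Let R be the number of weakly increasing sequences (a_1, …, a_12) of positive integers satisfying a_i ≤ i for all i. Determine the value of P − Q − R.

Stack-sortable permutations are exactly the 231-avoiding ones, counted by C_n; here n = 14. So P = C_14 = 2674440.
Such sub-staircase sequences of length n are counted by C_n; here n = 6. So Q = C_6 = 132.
Weakly increasing sequences with a_i ≤ i biject with Dyck paths of semilength 12, so there are C_12. So R = C_12 = 208012.
P − Q − R = 2674440 − 132 − 208012 = 2466296.

2466296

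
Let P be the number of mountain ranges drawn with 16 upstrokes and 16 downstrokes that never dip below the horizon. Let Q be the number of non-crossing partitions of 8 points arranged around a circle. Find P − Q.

A Dyck path with 16 up-steps and 16 down-steps has semilength 16, so there are C_16 of them. So P = C_16 = 35357670.
Non-crossing partitions of an n-element set are counted by C_n; here n = 8. So Q = C_8 = 1430.
P − Q = 35357670 − 1430 = 35356240.

35356240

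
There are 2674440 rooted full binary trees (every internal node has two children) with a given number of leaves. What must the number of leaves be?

15

Full binary trees with L leaves are counted by C_{L−1}, and C_14 = 2674440.
So the index is 14, and the number of leaves is 14 + 1 = 15.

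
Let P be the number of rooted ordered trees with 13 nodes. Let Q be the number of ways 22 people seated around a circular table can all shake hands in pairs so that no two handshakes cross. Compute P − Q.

Rooted ordered (plane) trees on m nodes have m−1 edges and are counted by C_{m−1}; m = 13 gives C_12. So P = C_12 = 208012.
Non-crossing handshake pairings of 2n people are counted by C_n; 22 people gives n = 11. So Q = C_11 = 58786.
P − Q = 208012 − 58786 = 149226.

149226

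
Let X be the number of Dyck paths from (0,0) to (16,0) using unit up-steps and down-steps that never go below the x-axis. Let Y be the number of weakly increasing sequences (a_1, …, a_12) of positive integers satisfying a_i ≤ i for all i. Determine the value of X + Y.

209442

Dyck paths of semilength n (length 2n) are counted by C_n; here n = 8. So X = C_8 = 1430.
Weakly increasing sequences with a_i ≤ i biject with Dyck paths of semilength 12, so there are C_12. So Y = C_12 = 208012.
X + Y = 1430 + 208012 = 209442.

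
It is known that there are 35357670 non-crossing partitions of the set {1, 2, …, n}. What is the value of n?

Non-crossing partitions of [n] are counted by C_n. The Catalan number equal to 35357670 is C_16.

16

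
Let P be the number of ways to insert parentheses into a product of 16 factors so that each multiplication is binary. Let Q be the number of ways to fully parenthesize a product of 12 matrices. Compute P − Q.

9636059

Bracketing 16 factors into binary products is counted by C_{16−1} = C_15. So P = C_15 = 9694845.
Bracketing 12 factors into binary products is counted by C_{12−1} = C_11. So Q = C_11 = 58786.
P − Q = 9694845 − 58786 = 9636059.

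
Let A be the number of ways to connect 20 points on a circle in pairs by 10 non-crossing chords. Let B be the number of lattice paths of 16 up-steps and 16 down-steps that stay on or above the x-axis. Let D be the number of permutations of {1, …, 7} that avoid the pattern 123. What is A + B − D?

Pairing 20 circle points by 10 non-crossing chords gives C_10 matchings. So A = C_10 = 16796.
Dyck paths of semilength n (length 2n) are counted by C_n; here n = 16. So B = C_16 = 35357670.
Permutations of [n] avoiding any single length-3 pattern are counted by C_n; here n = 7. So D = C_7 = 429.
A + B − D = 16796 + 35357670 − 429 = 35374037.

35374037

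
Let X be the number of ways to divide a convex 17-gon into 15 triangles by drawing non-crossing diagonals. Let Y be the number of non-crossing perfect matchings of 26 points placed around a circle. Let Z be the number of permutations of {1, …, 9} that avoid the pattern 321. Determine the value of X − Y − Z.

8947083

A convex 17-gon is triangulated into 15 triangles, and the number of such triangulations is the Catalan number C_{17−2} = C_15. So X = C_15 = 9694845.
Non-crossing perfect matchings of 2n points on a circle are counted by C_n; with 26 points, n = 13. So Y = C_13 = 742900.
For any fixed pattern of length 3, the pattern-avoiding permutations of [9] number C_9. So Z = C_9 = 4862.
X − Y − Z = 9694845 − 742900 − 4862 = 8947083.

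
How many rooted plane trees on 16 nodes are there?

9694845

Rooted ordered (plane) trees on m nodes have m−1 edges and are counted by C_{m−1}; m = 16 gives C_15.
C_15 = C(30,15)/16 = 155117520/16 = 9694845.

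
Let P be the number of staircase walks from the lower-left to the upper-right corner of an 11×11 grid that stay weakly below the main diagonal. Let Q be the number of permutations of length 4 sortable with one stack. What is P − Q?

58772

Monotone paths in an n×n grid that stay weakly below the diagonal are counted by C_n; here n = 11. So P = C_11 = 58786.
By Knuth's characterisation, the stack-sortable permutations of length 4 are the 231-avoiders, numbering C_4. So Q = C_4 = 14.
P − Q = 58786 − 14 = 58772.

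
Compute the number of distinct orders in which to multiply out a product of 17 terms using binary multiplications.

35357670

Ways to associate a product of 17 factors correspond to binary trees on 17 leaves, so the count is C_16.
C_16 = C(32,16)/17 = 601080390/17 = 35357670.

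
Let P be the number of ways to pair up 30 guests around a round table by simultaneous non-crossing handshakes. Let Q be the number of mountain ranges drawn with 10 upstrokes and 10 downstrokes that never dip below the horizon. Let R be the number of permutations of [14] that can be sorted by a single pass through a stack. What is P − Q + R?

Non-crossing handshake pairings of 2n people are counted by C_n; 30 people gives n = 15. So P = C_15 = 9694845.
A Dyck path with 10 up-steps and 10 down-steps has semilength 10, so there are C_10 of them. So Q = C_10 = 16796.
By Knuth's characterisation, the stack-sortable permutations of length 14 are the 231-avoiders, numbering C_14. So R = C_14 = 2674440.
P − Q + R = 9694845 − 16796 + 2674440 = 12352489.

12352489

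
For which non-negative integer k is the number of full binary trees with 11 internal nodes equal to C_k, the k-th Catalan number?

Full binary trees with n internal nodes are counted by C_n; here n = 11.

11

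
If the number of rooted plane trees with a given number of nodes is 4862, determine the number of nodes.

Rooted ordered trees on m nodes are counted by C_{m−1}; 4862 = C_9.
So the index is 9, and the number of nodes is 9 + 1 = 10.

10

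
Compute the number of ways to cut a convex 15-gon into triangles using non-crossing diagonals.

Triangulations of a convex m-gon are counted by C_{m−2}; with m = 15 this is C_13.
C_13 = 742900.

742900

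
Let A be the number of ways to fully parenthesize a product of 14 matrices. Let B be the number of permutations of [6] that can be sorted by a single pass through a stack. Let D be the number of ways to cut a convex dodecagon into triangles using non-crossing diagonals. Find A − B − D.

Ways to associate a product of 14 factors correspond to binary trees on 14 leaves, so the count is C_13. So A = C_13 = 742900.
By Knuth's characterisation, the stack-sortable permutations of length 6 are the 231-avoiders, numbering C_6. So B = C_6 = 132.
The number of triangulations of a 12-gon is the Catalan number C_10 (index = sides − 2). So D = C_10 = 16796.
A − B − D = 742900 − 132 − 16796 = 725972.

725972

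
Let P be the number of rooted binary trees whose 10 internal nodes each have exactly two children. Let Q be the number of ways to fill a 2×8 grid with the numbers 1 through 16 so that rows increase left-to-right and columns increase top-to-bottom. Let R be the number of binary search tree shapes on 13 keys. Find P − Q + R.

Full binary trees with n internal nodes are counted by C_n; here n = 10. So P = C_10 = 16796.
Standard Young tableaux of shape 2×n are counted by C_n; here n = 8. So Q = C_8 = 1430.
Binary trees (left/right distinguished) on n nodes are counted by C_n; here n = 13. So R = C_13 = 742900.
P − Q + R = 16796 − 1430 + 742900 = 758266.

758266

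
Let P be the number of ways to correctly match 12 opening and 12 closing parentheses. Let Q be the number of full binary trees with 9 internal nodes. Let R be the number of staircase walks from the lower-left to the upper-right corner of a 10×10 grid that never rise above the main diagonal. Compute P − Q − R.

A balanced arrangement of 12 bracket pairs is a Dyck word of semilength 12, so the count is C_12. So P = C_12 = 208012.
Full binary trees with n internal nodes are counted by C_n; here n = 9. So Q = C_9 = 4862.
Monotone paths in an n×n grid that stay weakly below the diagonal are counted by C_n; here n = 10. So R = C_10 = 16796.
P − Q − R = 208012 − 4862 − 16796 = 186354.

186354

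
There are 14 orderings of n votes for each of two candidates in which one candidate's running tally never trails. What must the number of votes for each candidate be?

4

Such ballot sequences with n votes each are counted by C_n, and C_4 = 14.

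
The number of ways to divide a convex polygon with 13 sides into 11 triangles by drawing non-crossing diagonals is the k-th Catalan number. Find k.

11

A convex 13-gon is triangulated into 11 triangles, and the number of such triangulations is the Catalan number C_{13−2} = C_11.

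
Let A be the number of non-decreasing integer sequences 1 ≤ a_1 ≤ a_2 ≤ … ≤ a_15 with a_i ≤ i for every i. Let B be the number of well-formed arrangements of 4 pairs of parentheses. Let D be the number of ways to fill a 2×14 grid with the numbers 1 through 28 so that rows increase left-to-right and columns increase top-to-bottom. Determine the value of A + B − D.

Weakly increasing sequences with a_i ≤ i biject with Dyck paths of semilength 15, so there are C_15. So A = C_15 = 9694845.
Balanced strings of n pairs of brackets are counted by C_n; here n = 4. So B = C_4 = 14.
By the hook-length formula (or a Dyck-path bijection), SYT of shape 2×14 number C_14. So D = C_14 = 2674440.
A + B − D = 9694845 + 14 − 2674440 = 7020419.

7020419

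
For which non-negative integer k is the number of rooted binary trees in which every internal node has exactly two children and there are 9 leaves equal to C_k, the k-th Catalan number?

8

Full binary trees with 9 leaves have 9−1 = 8 internal nodes, so there are C_8 of them.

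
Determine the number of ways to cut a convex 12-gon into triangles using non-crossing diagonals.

Triangulations of a convex m-gon are counted by C_{m−2}; with m = 12 this is C_10.
C_10 = 16796.

16796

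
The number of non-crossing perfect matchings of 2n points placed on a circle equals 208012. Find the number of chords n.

12

Non-crossing pairings of 2n points on a circle are counted by C_n. The Catalan number equal to 208012 is C_12.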